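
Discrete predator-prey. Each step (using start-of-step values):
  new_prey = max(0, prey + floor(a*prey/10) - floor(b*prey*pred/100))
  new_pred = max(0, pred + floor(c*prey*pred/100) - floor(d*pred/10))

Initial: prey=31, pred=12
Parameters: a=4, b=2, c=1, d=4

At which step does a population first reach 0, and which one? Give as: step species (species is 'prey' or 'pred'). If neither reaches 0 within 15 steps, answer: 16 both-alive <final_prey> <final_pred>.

Step 1: prey: 31+12-7=36; pred: 12+3-4=11
Step 2: prey: 36+14-7=43; pred: 11+3-4=10
Step 3: prey: 43+17-8=52; pred: 10+4-4=10
Step 4: prey: 52+20-10=62; pred: 10+5-4=11
Step 5: prey: 62+24-13=73; pred: 11+6-4=13
Step 6: prey: 73+29-18=84; pred: 13+9-5=17
Step 7: prey: 84+33-28=89; pred: 17+14-6=25
Step 8: prey: 89+35-44=80; pred: 25+22-10=37
Step 9: prey: 80+32-59=53; pred: 37+29-14=52
Step 10: prey: 53+21-55=19; pred: 52+27-20=59
Step 11: prey: 19+7-22=4; pred: 59+11-23=47
Step 12: prey: 4+1-3=2; pred: 47+1-18=30
Step 13: prey: 2+0-1=1; pred: 30+0-12=18
Step 14: prey: 1+0-0=1; pred: 18+0-7=11
Step 15: prey: 1+0-0=1; pred: 11+0-4=7
No extinction within 15 steps

Answer: 16 both-alive 1 7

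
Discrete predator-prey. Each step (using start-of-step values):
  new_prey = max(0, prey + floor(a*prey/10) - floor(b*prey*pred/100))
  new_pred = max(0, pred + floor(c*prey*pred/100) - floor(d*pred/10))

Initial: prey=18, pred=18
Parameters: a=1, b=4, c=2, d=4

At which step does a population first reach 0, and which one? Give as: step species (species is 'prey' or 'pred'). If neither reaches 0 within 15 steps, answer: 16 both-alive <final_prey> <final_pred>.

Step 1: prey: 18+1-12=7; pred: 18+6-7=17
Step 2: prey: 7+0-4=3; pred: 17+2-6=13
Step 3: prey: 3+0-1=2; pred: 13+0-5=8
Step 4: prey: 2+0-0=2; pred: 8+0-3=5
Step 5: prey: 2+0-0=2; pred: 5+0-2=3
Step 6: prey: 2+0-0=2; pred: 3+0-1=2
Step 7: prey: 2+0-0=2; pred: 2+0-0=2
Steps 8-15: state stable at prey=2, pred=2 (no change)
No extinction within 15 steps

Answer: 16 both-alive 2 2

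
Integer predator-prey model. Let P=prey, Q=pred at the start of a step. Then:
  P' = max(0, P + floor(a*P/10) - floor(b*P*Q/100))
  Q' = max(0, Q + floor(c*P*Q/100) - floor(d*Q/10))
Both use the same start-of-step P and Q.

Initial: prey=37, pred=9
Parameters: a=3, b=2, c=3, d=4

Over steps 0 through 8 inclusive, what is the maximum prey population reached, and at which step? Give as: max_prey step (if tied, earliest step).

Answer: 42 1

Derivation:
Step 1: prey: 37+11-6=42; pred: 9+9-3=15
Step 2: prey: 42+12-12=42; pred: 15+18-6=27
Step 3: prey: 42+12-22=32; pred: 27+34-10=51
Step 4: prey: 32+9-32=9; pred: 51+48-20=79
Step 5: prey: 9+2-14=0; pred: 79+21-31=69
Step 6: prey: 0+0-0=0; pred: 69+0-27=42
Step 7: prey: 0+0-0=0; pred: 42+0-16=26
Step 8: prey: 0+0-0=0; pred: 26+0-10=16
Max prey = 42 at step 1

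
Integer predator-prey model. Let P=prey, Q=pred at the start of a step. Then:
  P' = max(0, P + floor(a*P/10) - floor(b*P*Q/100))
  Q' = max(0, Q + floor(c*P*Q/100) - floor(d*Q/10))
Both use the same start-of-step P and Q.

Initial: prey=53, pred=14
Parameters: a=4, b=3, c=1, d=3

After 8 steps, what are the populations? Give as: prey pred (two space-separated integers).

Answer: 8 13

Derivation:
Step 1: prey: 53+21-22=52; pred: 14+7-4=17
Step 2: prey: 52+20-26=46; pred: 17+8-5=20
Step 3: prey: 46+18-27=37; pred: 20+9-6=23
Step 4: prey: 37+14-25=26; pred: 23+8-6=25
Step 5: prey: 26+10-19=17; pred: 25+6-7=24
Step 6: prey: 17+6-12=11; pred: 24+4-7=21
Step 7: prey: 11+4-6=9; pred: 21+2-6=17
Step 8: prey: 9+3-4=8; pred: 17+1-5=13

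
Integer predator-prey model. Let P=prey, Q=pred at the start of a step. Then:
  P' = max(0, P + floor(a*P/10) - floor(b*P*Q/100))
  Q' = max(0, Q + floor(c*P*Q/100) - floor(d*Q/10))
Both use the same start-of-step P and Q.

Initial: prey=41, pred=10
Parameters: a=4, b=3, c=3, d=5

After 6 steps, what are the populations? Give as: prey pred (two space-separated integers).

Step 1: prey: 41+16-12=45; pred: 10+12-5=17
Step 2: prey: 45+18-22=41; pred: 17+22-8=31
Step 3: prey: 41+16-38=19; pred: 31+38-15=54
Step 4: prey: 19+7-30=0; pred: 54+30-27=57
Step 5: prey: 0+0-0=0; pred: 57+0-28=29
Step 6: prey: 0+0-0=0; pred: 29+0-14=15

Answer: 0 15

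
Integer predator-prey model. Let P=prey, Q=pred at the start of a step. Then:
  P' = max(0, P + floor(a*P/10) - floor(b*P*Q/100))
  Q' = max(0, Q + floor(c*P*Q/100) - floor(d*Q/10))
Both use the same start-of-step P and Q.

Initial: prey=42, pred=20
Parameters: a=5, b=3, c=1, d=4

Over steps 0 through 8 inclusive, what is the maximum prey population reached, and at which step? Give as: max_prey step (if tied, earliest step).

Step 1: prey: 42+21-25=38; pred: 20+8-8=20
Step 2: prey: 38+19-22=35; pred: 20+7-8=19
Step 3: prey: 35+17-19=33; pred: 19+6-7=18
Step 4: prey: 33+16-17=32; pred: 18+5-7=16
Step 5: prey: 32+16-15=33; pred: 16+5-6=15
Step 6: prey: 33+16-14=35; pred: 15+4-6=13
Step 7: prey: 35+17-13=39; pred: 13+4-5=12
Step 8: prey: 39+19-14=44; pred: 12+4-4=12
Max prey = 44 at step 8

Answer: 44 8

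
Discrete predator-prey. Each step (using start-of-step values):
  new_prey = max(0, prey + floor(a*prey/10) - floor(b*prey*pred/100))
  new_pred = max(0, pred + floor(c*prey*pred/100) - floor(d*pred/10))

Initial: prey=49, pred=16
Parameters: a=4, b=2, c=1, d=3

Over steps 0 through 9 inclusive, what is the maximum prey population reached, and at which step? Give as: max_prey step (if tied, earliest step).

Step 1: prey: 49+19-15=53; pred: 16+7-4=19
Step 2: prey: 53+21-20=54; pred: 19+10-5=24
Step 3: prey: 54+21-25=50; pred: 24+12-7=29
Step 4: prey: 50+20-29=41; pred: 29+14-8=35
Step 5: prey: 41+16-28=29; pred: 35+14-10=39
Step 6: prey: 29+11-22=18; pred: 39+11-11=39
Step 7: prey: 18+7-14=11; pred: 39+7-11=35
Step 8: prey: 11+4-7=8; pred: 35+3-10=28
Step 9: prey: 8+3-4=7; pred: 28+2-8=22
Max prey = 54 at step 2

Answer: 54 2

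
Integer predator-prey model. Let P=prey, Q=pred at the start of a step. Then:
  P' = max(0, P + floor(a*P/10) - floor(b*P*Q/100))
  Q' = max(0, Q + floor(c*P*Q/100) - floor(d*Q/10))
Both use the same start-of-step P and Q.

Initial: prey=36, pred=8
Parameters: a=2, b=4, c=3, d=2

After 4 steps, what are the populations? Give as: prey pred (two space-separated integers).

Step 1: prey: 36+7-11=32; pred: 8+8-1=15
Step 2: prey: 32+6-19=19; pred: 15+14-3=26
Step 3: prey: 19+3-19=3; pred: 26+14-5=35
Step 4: prey: 3+0-4=0; pred: 35+3-7=31

Answer: 0 31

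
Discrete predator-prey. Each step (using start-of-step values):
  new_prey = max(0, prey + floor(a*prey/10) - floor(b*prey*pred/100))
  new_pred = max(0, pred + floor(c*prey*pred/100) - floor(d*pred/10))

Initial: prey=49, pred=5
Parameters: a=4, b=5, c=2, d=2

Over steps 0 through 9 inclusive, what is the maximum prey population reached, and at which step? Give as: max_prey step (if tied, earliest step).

Step 1: prey: 49+19-12=56; pred: 5+4-1=8
Step 2: prey: 56+22-22=56; pred: 8+8-1=15
Step 3: prey: 56+22-42=36; pred: 15+16-3=28
Step 4: prey: 36+14-50=0; pred: 28+20-5=43
Step 5: prey: 0+0-0=0; pred: 43+0-8=35
Step 6: prey: 0+0-0=0; pred: 35+0-7=28
Step 7: prey: 0+0-0=0; pred: 28+0-5=23
Step 8: prey: 0+0-0=0; pred: 23+0-4=19
Step 9: prey: 0+0-0=0; pred: 19+0-3=16
Max prey = 56 at step 1

Answer: 56 1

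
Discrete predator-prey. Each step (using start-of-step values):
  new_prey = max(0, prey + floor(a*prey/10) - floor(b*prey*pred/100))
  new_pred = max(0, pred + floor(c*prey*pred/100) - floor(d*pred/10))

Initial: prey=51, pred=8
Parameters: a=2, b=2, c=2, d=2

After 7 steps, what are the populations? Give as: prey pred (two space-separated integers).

Answer: 0 42

Derivation:
Step 1: prey: 51+10-8=53; pred: 8+8-1=15
Step 2: prey: 53+10-15=48; pred: 15+15-3=27
Step 3: prey: 48+9-25=32; pred: 27+25-5=47
Step 4: prey: 32+6-30=8; pred: 47+30-9=68
Step 5: prey: 8+1-10=0; pred: 68+10-13=65
Step 6: prey: 0+0-0=0; pred: 65+0-13=52
Step 7: prey: 0+0-0=0; pred: 52+0-10=42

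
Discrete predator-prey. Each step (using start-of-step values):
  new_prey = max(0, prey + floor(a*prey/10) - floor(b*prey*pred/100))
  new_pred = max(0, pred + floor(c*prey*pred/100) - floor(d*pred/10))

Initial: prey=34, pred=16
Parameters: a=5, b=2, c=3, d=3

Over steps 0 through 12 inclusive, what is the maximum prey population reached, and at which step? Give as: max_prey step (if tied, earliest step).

Step 1: prey: 34+17-10=41; pred: 16+16-4=28
Step 2: prey: 41+20-22=39; pred: 28+34-8=54
Step 3: prey: 39+19-42=16; pred: 54+63-16=101
Step 4: prey: 16+8-32=0; pred: 101+48-30=119
Step 5: prey: 0+0-0=0; pred: 119+0-35=84
Step 6: prey: 0+0-0=0; pred: 84+0-25=59
Step 7: prey: 0+0-0=0; pred: 59+0-17=42
Step 8: prey: 0+0-0=0; pred: 42+0-12=30
Step 9: prey: 0+0-0=0; pred: 30+0-9=21
Step 10: prey: 0+0-0=0; pred: 21+0-6=15
Step 11: prey: 0+0-0=0; pred: 15+0-4=11
Step 12: prey: 0+0-0=0; pred: 11+0-3=8
Max prey = 41 at step 1

Answer: 41 1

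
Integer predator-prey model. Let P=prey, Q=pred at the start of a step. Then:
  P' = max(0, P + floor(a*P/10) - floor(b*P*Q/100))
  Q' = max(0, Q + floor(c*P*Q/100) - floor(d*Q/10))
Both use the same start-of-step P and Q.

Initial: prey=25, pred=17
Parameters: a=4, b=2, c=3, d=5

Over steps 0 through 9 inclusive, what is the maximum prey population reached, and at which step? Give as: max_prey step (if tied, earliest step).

Answer: 27 1

Derivation:
Step 1: prey: 25+10-8=27; pred: 17+12-8=21
Step 2: prey: 27+10-11=26; pred: 21+17-10=28
Step 3: prey: 26+10-14=22; pred: 28+21-14=35
Step 4: prey: 22+8-15=15; pred: 35+23-17=41
Step 5: prey: 15+6-12=9; pred: 41+18-20=39
Step 6: prey: 9+3-7=5; pred: 39+10-19=30
Step 7: prey: 5+2-3=4; pred: 30+4-15=19
Step 8: prey: 4+1-1=4; pred: 19+2-9=12
Step 9: prey: 4+1-0=5; pred: 12+1-6=7
Max prey = 27 at step 1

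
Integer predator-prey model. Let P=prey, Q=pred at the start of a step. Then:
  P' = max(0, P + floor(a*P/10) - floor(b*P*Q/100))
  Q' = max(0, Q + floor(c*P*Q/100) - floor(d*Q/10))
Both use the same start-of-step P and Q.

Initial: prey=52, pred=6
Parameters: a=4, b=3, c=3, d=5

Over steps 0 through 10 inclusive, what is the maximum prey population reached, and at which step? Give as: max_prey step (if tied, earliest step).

Answer: 66 2

Derivation:
Step 1: prey: 52+20-9=63; pred: 6+9-3=12
Step 2: prey: 63+25-22=66; pred: 12+22-6=28
Step 3: prey: 66+26-55=37; pred: 28+55-14=69
Step 4: prey: 37+14-76=0; pred: 69+76-34=111
Step 5: prey: 0+0-0=0; pred: 111+0-55=56
Step 6: prey: 0+0-0=0; pred: 56+0-28=28
Step 7: prey: 0+0-0=0; pred: 28+0-14=14
Step 8: prey: 0+0-0=0; pred: 14+0-7=7
Step 9: prey: 0+0-0=0; pred: 7+0-3=4
Step 10: prey: 0+0-0=0; pred: 4+0-2=2
Max prey = 66 at step 2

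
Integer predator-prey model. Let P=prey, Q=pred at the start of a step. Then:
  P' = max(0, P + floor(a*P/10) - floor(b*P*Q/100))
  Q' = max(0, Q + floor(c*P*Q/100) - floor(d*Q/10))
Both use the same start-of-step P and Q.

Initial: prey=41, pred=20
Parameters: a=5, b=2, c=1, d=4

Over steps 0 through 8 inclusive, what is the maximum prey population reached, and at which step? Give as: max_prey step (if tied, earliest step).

Step 1: prey: 41+20-16=45; pred: 20+8-8=20
Step 2: prey: 45+22-18=49; pred: 20+9-8=21
Step 3: prey: 49+24-20=53; pred: 21+10-8=23
Step 4: prey: 53+26-24=55; pred: 23+12-9=26
Step 5: prey: 55+27-28=54; pred: 26+14-10=30
Step 6: prey: 54+27-32=49; pred: 30+16-12=34
Step 7: prey: 49+24-33=40; pred: 34+16-13=37
Step 8: prey: 40+20-29=31; pred: 37+14-14=37
Max prey = 55 at step 4

Answer: 55 4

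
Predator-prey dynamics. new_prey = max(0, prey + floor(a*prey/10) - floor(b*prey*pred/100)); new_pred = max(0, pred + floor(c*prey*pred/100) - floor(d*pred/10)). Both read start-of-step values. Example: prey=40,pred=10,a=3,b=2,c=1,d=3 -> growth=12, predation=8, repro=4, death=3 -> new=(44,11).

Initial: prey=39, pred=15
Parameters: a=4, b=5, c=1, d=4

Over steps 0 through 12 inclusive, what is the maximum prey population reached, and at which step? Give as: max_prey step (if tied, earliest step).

Answer: 83 12

Derivation:
Step 1: prey: 39+15-29=25; pred: 15+5-6=14
Step 2: prey: 25+10-17=18; pred: 14+3-5=12
Step 3: prey: 18+7-10=15; pred: 12+2-4=10
Step 4: prey: 15+6-7=14; pred: 10+1-4=7
Step 5: prey: 14+5-4=15; pred: 7+0-2=5
Step 6: prey: 15+6-3=18; pred: 5+0-2=3
Step 7: prey: 18+7-2=23; pred: 3+0-1=2
Step 8: prey: 23+9-2=30; pred: 2+0-0=2
Step 9: prey: 30+12-3=39; pred: 2+0-0=2
Step 10: prey: 39+15-3=51; pred: 2+0-0=2
Step 11: prey: 51+20-5=66; pred: 2+1-0=3
Step 12: prey: 66+26-9=83; pred: 3+1-1=3
Max prey = 83 at step 12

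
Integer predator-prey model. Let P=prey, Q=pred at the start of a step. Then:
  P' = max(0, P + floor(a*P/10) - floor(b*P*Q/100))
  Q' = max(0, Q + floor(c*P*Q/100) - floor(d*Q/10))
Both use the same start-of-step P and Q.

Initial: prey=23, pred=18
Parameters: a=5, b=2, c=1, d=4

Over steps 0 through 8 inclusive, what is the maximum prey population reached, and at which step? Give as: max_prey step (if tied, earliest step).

Step 1: prey: 23+11-8=26; pred: 18+4-7=15
Step 2: prey: 26+13-7=32; pred: 15+3-6=12
Step 3: prey: 32+16-7=41; pred: 12+3-4=11
Step 4: prey: 41+20-9=52; pred: 11+4-4=11
Step 5: prey: 52+26-11=67; pred: 11+5-4=12
Step 6: prey: 67+33-16=84; pred: 12+8-4=16
Step 7: prey: 84+42-26=100; pred: 16+13-6=23
Step 8: prey: 100+50-46=104; pred: 23+23-9=37
Max prey = 104 at step 8

Answer: 104 8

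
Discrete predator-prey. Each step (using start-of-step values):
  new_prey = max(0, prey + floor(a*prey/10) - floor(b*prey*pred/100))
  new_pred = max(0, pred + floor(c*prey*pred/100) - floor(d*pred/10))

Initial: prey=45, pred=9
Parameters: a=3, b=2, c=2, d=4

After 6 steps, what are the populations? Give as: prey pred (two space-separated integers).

Step 1: prey: 45+13-8=50; pred: 9+8-3=14
Step 2: prey: 50+15-14=51; pred: 14+14-5=23
Step 3: prey: 51+15-23=43; pred: 23+23-9=37
Step 4: prey: 43+12-31=24; pred: 37+31-14=54
Step 5: prey: 24+7-25=6; pred: 54+25-21=58
Step 6: prey: 6+1-6=1; pred: 58+6-23=41

Answer: 1 41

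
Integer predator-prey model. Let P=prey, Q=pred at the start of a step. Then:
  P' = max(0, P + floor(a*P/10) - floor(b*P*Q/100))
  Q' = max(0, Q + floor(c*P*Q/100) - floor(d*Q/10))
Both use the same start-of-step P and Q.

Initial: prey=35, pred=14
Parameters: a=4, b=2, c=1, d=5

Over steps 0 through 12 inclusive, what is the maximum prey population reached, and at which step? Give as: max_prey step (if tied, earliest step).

Answer: 107 7

Derivation:
Step 1: prey: 35+14-9=40; pred: 14+4-7=11
Step 2: prey: 40+16-8=48; pred: 11+4-5=10
Step 3: prey: 48+19-9=58; pred: 10+4-5=9
Step 4: prey: 58+23-10=71; pred: 9+5-4=10
Step 5: prey: 71+28-14=85; pred: 10+7-5=12
Step 6: prey: 85+34-20=99; pred: 12+10-6=16
Step 7: prey: 99+39-31=107; pred: 16+15-8=23
Step 8: prey: 107+42-49=100; pred: 23+24-11=36
Step 9: prey: 100+40-72=68; pred: 36+36-18=54
Step 10: prey: 68+27-73=22; pred: 54+36-27=63
Step 11: prey: 22+8-27=3; pred: 63+13-31=45
Step 12: prey: 3+1-2=2; pred: 45+1-22=24
Max prey = 107 at step 7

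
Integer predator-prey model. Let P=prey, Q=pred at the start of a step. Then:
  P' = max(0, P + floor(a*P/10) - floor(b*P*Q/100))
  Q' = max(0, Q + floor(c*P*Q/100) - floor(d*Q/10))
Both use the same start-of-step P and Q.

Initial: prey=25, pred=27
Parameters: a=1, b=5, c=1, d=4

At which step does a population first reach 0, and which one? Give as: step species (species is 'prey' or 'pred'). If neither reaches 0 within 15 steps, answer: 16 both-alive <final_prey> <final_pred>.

Answer: 1 prey

Derivation:
Step 1: prey: 25+2-33=0; pred: 27+6-10=23
First extinction: prey at step 1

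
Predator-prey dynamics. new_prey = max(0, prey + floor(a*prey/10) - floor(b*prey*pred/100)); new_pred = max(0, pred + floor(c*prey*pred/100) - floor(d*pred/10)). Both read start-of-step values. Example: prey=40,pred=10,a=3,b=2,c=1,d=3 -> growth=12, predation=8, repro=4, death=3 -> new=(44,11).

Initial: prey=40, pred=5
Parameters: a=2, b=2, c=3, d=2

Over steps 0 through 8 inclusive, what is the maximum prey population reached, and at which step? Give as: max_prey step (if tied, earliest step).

Answer: 44 1

Derivation:
Step 1: prey: 40+8-4=44; pred: 5+6-1=10
Step 2: prey: 44+8-8=44; pred: 10+13-2=21
Step 3: prey: 44+8-18=34; pred: 21+27-4=44
Step 4: prey: 34+6-29=11; pred: 44+44-8=80
Step 5: prey: 11+2-17=0; pred: 80+26-16=90
Step 6: prey: 0+0-0=0; pred: 90+0-18=72
Step 7: prey: 0+0-0=0; pred: 72+0-14=58
Step 8: prey: 0+0-0=0; pred: 58+0-11=47
Max prey = 44 at step 1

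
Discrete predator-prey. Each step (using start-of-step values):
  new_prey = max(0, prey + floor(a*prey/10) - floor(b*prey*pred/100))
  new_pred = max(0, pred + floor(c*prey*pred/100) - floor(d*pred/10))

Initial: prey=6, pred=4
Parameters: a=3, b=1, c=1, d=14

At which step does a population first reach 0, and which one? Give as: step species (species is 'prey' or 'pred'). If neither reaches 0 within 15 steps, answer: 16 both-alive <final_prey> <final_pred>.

Step 1: prey: 6+1-0=7; pred: 4+0-5=0
First extinction: pred at step 1

Answer: 1 pred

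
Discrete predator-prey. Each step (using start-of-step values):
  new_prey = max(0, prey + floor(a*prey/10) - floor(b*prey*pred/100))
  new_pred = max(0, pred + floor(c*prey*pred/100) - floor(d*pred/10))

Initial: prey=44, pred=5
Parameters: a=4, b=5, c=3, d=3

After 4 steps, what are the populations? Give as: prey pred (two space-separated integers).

Step 1: prey: 44+17-11=50; pred: 5+6-1=10
Step 2: prey: 50+20-25=45; pred: 10+15-3=22
Step 3: prey: 45+18-49=14; pred: 22+29-6=45
Step 4: prey: 14+5-31=0; pred: 45+18-13=50

Answer: 0 50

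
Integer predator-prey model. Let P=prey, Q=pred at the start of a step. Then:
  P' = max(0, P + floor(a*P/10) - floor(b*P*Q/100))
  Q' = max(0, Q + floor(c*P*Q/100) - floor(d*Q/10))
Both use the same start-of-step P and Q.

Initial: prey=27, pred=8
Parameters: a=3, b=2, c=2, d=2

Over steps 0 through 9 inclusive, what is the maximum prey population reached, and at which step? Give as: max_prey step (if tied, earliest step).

Step 1: prey: 27+8-4=31; pred: 8+4-1=11
Step 2: prey: 31+9-6=34; pred: 11+6-2=15
Step 3: prey: 34+10-10=34; pred: 15+10-3=22
Step 4: prey: 34+10-14=30; pred: 22+14-4=32
Step 5: prey: 30+9-19=20; pred: 32+19-6=45
Step 6: prey: 20+6-18=8; pred: 45+18-9=54
Step 7: prey: 8+2-8=2; pred: 54+8-10=52
Step 8: prey: 2+0-2=0; pred: 52+2-10=44
Step 9: prey: 0+0-0=0; pred: 44+0-8=36
Max prey = 34 at step 2

Answer: 34 2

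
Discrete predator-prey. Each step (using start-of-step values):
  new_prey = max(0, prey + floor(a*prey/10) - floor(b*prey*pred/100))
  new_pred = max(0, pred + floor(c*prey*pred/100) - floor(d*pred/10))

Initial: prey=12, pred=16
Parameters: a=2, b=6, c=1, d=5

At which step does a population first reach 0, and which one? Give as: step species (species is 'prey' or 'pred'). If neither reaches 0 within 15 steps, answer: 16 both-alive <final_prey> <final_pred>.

Answer: 16 both-alive 2 1

Derivation:
Step 1: prey: 12+2-11=3; pred: 16+1-8=9
Step 2: prey: 3+0-1=2; pred: 9+0-4=5
Step 3: prey: 2+0-0=2; pred: 5+0-2=3
Step 4: prey: 2+0-0=2; pred: 3+0-1=2
Step 5: prey: 2+0-0=2; pred: 2+0-1=1
Step 6: prey: 2+0-0=2; pred: 1+0-0=1
Steps 7-15: state stable at prey=2, pred=1 (no change)
No extinction within 15 steps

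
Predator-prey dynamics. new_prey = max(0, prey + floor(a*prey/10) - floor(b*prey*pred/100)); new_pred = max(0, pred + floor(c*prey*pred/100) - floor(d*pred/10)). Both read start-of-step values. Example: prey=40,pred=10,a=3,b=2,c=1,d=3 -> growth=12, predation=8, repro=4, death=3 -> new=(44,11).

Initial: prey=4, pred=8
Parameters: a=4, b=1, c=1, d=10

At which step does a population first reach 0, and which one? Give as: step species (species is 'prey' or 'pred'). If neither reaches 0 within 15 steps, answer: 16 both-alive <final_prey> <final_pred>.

Step 1: prey: 4+1-0=5; pred: 8+0-8=0
First extinction: pred at step 1

Answer: 1 pred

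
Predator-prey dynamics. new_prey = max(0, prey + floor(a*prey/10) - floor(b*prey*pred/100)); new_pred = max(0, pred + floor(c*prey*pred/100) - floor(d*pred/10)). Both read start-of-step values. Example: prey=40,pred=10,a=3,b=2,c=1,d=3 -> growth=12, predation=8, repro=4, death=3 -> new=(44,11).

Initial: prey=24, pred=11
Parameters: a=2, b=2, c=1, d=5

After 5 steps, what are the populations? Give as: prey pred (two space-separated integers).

Answer: 33 2

Derivation:
Step 1: prey: 24+4-5=23; pred: 11+2-5=8
Step 2: prey: 23+4-3=24; pred: 8+1-4=5
Step 3: prey: 24+4-2=26; pred: 5+1-2=4
Step 4: prey: 26+5-2=29; pred: 4+1-2=3
Step 5: prey: 29+5-1=33; pred: 3+0-1=2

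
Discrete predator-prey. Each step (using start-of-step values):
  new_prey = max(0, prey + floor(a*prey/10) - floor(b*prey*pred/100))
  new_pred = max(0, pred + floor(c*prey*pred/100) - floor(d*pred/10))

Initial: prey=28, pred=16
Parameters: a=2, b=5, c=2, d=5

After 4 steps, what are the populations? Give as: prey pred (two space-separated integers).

Step 1: prey: 28+5-22=11; pred: 16+8-8=16
Step 2: prey: 11+2-8=5; pred: 16+3-8=11
Step 3: prey: 5+1-2=4; pred: 11+1-5=7
Step 4: prey: 4+0-1=3; pred: 7+0-3=4

Answer: 3 4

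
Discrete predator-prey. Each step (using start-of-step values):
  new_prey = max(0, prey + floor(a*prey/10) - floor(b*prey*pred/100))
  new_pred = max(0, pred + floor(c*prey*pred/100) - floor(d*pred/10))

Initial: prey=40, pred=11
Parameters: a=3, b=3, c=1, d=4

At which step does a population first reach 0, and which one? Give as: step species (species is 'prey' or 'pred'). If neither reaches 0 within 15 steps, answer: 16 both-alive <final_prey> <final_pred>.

Step 1: prey: 40+12-13=39; pred: 11+4-4=11
Step 2: prey: 39+11-12=38; pred: 11+4-4=11
Step 3: prey: 38+11-12=37; pred: 11+4-4=11
Step 4: prey: 37+11-12=36; pred: 11+4-4=11
Step 5: prey: 36+10-11=35; pred: 11+3-4=10
Step 6: prey: 35+10-10=35; pred: 10+3-4=9
Step 7: prey: 35+10-9=36; pred: 9+3-3=9
Step 8: prey: 36+10-9=37; pred: 9+3-3=9
Step 9: prey: 37+11-9=39; pred: 9+3-3=9
Step 10: prey: 39+11-10=40; pred: 9+3-3=9
Step 11: prey: 40+12-10=42; pred: 9+3-3=9
Step 12: prey: 42+12-11=43; pred: 9+3-3=9
Step 13: prey: 43+12-11=44; pred: 9+3-3=9
Step 14: prey: 44+13-11=46; pred: 9+3-3=9
Step 15: prey: 46+13-12=47; pred: 9+4-3=10
No extinction within 15 steps

Answer: 16 both-alive 47 10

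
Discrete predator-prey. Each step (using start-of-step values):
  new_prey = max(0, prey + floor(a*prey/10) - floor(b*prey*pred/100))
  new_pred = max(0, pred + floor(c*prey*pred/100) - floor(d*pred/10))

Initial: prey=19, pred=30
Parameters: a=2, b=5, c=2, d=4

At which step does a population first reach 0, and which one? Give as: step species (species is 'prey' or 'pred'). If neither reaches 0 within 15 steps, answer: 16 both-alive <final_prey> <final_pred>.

Step 1: prey: 19+3-28=0; pred: 30+11-12=29
First extinction: prey at step 1

Answer: 1 prey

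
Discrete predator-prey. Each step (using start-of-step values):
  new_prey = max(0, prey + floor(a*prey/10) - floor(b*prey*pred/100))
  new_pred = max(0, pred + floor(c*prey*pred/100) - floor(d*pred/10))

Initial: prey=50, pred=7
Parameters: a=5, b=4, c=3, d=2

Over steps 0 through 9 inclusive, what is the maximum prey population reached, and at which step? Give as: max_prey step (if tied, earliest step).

Step 1: prey: 50+25-14=61; pred: 7+10-1=16
Step 2: prey: 61+30-39=52; pred: 16+29-3=42
Step 3: prey: 52+26-87=0; pred: 42+65-8=99
Step 4: prey: 0+0-0=0; pred: 99+0-19=80
Step 5: prey: 0+0-0=0; pred: 80+0-16=64
Step 6: prey: 0+0-0=0; pred: 64+0-12=52
Step 7: prey: 0+0-0=0; pred: 52+0-10=42
Step 8: prey: 0+0-0=0; pred: 42+0-8=34
Step 9: prey: 0+0-0=0; pred: 34+0-6=28
Max prey = 61 at step 1

Answer: 61 1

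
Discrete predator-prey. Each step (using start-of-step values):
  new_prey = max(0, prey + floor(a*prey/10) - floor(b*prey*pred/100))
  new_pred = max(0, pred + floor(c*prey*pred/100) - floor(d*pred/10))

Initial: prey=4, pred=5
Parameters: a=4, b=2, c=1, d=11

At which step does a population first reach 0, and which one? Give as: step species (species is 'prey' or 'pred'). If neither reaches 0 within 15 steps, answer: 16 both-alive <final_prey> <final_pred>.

Answer: 1 pred

Derivation:
Step 1: prey: 4+1-0=5; pred: 5+0-5=0
First extinction: pred at step 1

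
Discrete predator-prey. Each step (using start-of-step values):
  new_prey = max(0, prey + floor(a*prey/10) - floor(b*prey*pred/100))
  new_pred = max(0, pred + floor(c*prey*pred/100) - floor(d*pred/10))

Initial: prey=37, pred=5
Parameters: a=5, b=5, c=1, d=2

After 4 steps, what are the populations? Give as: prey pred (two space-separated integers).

Step 1: prey: 37+18-9=46; pred: 5+1-1=5
Step 2: prey: 46+23-11=58; pred: 5+2-1=6
Step 3: prey: 58+29-17=70; pred: 6+3-1=8
Step 4: prey: 70+35-28=77; pred: 8+5-1=12

Answer: 77 12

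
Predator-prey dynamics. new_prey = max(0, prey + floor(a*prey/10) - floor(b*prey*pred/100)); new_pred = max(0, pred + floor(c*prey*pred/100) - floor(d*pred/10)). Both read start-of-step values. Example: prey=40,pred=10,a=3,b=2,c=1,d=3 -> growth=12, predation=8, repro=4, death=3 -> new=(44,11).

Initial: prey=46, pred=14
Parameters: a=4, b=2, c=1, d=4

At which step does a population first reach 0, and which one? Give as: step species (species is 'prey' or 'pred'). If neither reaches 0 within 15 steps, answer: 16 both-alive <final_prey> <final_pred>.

Step 1: prey: 46+18-12=52; pred: 14+6-5=15
Step 2: prey: 52+20-15=57; pred: 15+7-6=16
Step 3: prey: 57+22-18=61; pred: 16+9-6=19
Step 4: prey: 61+24-23=62; pred: 19+11-7=23
Step 5: prey: 62+24-28=58; pred: 23+14-9=28
Step 6: prey: 58+23-32=49; pred: 28+16-11=33
Step 7: prey: 49+19-32=36; pred: 33+16-13=36
Step 8: prey: 36+14-25=25; pred: 36+12-14=34
Step 9: prey: 25+10-17=18; pred: 34+8-13=29
Step 10: prey: 18+7-10=15; pred: 29+5-11=23
Step 11: prey: 15+6-6=15; pred: 23+3-9=17
Step 12: prey: 15+6-5=16; pred: 17+2-6=13
Step 13: prey: 16+6-4=18; pred: 13+2-5=10
Step 14: prey: 18+7-3=22; pred: 10+1-4=7
Step 15: prey: 22+8-3=27; pred: 7+1-2=6
No extinction within 15 steps

Answer: 16 both-alive 27 6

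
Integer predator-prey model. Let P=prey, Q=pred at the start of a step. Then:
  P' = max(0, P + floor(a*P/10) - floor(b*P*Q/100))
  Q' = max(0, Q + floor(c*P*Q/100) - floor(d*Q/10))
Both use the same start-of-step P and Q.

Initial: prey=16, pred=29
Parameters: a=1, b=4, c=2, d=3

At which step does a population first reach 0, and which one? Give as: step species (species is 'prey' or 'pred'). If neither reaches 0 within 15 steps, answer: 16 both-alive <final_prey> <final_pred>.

Answer: 1 prey

Derivation:
Step 1: prey: 16+1-18=0; pred: 29+9-8=30
First extinction: prey at step 1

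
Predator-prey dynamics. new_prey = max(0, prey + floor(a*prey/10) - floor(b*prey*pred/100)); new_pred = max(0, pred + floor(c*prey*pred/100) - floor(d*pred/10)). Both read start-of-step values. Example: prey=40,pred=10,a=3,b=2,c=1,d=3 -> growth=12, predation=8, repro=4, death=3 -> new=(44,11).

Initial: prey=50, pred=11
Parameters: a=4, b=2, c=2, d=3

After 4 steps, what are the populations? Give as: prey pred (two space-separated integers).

Answer: 1 105

Derivation:
Step 1: prey: 50+20-11=59; pred: 11+11-3=19
Step 2: prey: 59+23-22=60; pred: 19+22-5=36
Step 3: prey: 60+24-43=41; pred: 36+43-10=69
Step 4: prey: 41+16-56=1; pred: 69+56-20=105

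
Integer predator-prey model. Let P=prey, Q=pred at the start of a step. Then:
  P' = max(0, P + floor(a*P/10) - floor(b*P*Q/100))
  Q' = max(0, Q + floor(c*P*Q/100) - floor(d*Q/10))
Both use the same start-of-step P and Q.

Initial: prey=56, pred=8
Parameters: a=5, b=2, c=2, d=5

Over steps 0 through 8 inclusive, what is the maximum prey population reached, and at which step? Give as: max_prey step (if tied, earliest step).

Answer: 98 3

Derivation:
Step 1: prey: 56+28-8=76; pred: 8+8-4=12
Step 2: prey: 76+38-18=96; pred: 12+18-6=24
Step 3: prey: 96+48-46=98; pred: 24+46-12=58
Step 4: prey: 98+49-113=34; pred: 58+113-29=142
Step 5: prey: 34+17-96=0; pred: 142+96-71=167
Step 6: prey: 0+0-0=0; pred: 167+0-83=84
Step 7: prey: 0+0-0=0; pred: 84+0-42=42
Step 8: prey: 0+0-0=0; pred: 42+0-21=21
Max prey = 98 at step 3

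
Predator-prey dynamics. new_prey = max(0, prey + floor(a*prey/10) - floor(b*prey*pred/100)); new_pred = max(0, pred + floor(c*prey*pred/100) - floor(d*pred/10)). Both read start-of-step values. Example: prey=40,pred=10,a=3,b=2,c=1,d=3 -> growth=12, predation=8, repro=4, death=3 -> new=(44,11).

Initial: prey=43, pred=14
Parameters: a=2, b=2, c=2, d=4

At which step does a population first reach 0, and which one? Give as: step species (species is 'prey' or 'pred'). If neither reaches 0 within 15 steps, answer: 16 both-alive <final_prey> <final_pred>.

Step 1: prey: 43+8-12=39; pred: 14+12-5=21
Step 2: prey: 39+7-16=30; pred: 21+16-8=29
Step 3: prey: 30+6-17=19; pred: 29+17-11=35
Step 4: prey: 19+3-13=9; pred: 35+13-14=34
Step 5: prey: 9+1-6=4; pred: 34+6-13=27
Step 6: prey: 4+0-2=2; pred: 27+2-10=19
Step 7: prey: 2+0-0=2; pred: 19+0-7=12
Step 8: prey: 2+0-0=2; pred: 12+0-4=8
Step 9: prey: 2+0-0=2; pred: 8+0-3=5
Step 10: prey: 2+0-0=2; pred: 5+0-2=3
Step 11: prey: 2+0-0=2; pred: 3+0-1=2
Step 12: prey: 2+0-0=2; pred: 2+0-0=2
Steps 13-15: state stable at prey=2, pred=2 (no change)
No extinction within 15 steps

Answer: 16 both-alive 2 2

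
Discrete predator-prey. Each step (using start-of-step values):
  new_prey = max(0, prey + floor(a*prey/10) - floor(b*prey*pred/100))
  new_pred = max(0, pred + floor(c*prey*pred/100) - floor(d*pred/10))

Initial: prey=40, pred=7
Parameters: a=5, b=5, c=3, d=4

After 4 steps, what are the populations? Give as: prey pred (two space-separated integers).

Answer: 0 40

Derivation:
Step 1: prey: 40+20-14=46; pred: 7+8-2=13
Step 2: prey: 46+23-29=40; pred: 13+17-5=25
Step 3: prey: 40+20-50=10; pred: 25+30-10=45
Step 4: prey: 10+5-22=0; pred: 45+13-18=40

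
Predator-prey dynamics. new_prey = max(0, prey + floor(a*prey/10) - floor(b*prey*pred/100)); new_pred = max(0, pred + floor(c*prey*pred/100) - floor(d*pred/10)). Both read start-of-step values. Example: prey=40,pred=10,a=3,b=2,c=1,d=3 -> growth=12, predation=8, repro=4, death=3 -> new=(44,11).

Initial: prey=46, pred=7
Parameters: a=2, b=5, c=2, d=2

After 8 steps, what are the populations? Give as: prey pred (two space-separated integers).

Answer: 0 10

Derivation:
Step 1: prey: 46+9-16=39; pred: 7+6-1=12
Step 2: prey: 39+7-23=23; pred: 12+9-2=19
Step 3: prey: 23+4-21=6; pred: 19+8-3=24
Step 4: prey: 6+1-7=0; pred: 24+2-4=22
Step 5: prey: 0+0-0=0; pred: 22+0-4=18
Step 6: prey: 0+0-0=0; pred: 18+0-3=15
Step 7: prey: 0+0-0=0; pred: 15+0-3=12
Step 8: prey: 0+0-0=0; pred: 12+0-2=10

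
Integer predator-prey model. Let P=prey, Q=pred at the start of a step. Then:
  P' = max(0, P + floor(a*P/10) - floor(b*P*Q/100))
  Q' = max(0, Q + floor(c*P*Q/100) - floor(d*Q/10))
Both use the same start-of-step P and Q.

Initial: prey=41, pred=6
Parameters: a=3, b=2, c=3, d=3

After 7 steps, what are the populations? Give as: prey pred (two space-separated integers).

Step 1: prey: 41+12-4=49; pred: 6+7-1=12
Step 2: prey: 49+14-11=52; pred: 12+17-3=26
Step 3: prey: 52+15-27=40; pred: 26+40-7=59
Step 4: prey: 40+12-47=5; pred: 59+70-17=112
Step 5: prey: 5+1-11=0; pred: 112+16-33=95
Step 6: prey: 0+0-0=0; pred: 95+0-28=67
Step 7: prey: 0+0-0=0; pred: 67+0-20=47

Answer: 0 47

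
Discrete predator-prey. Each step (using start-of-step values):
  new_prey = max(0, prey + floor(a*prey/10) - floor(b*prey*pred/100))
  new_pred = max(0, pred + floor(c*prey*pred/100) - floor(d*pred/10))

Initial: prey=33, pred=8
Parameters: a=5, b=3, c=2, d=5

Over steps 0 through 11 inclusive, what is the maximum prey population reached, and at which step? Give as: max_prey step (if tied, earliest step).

Step 1: prey: 33+16-7=42; pred: 8+5-4=9
Step 2: prey: 42+21-11=52; pred: 9+7-4=12
Step 3: prey: 52+26-18=60; pred: 12+12-6=18
Step 4: prey: 60+30-32=58; pred: 18+21-9=30
Step 5: prey: 58+29-52=35; pred: 30+34-15=49
Step 6: prey: 35+17-51=1; pred: 49+34-24=59
Step 7: prey: 1+0-1=0; pred: 59+1-29=31
Step 8: prey: 0+0-0=0; pred: 31+0-15=16
Step 9: prey: 0+0-0=0; pred: 16+0-8=8
Step 10: prey: 0+0-0=0; pred: 8+0-4=4
Step 11: prey: 0+0-0=0; pred: 4+0-2=2
Max prey = 60 at step 3

Answer: 60 3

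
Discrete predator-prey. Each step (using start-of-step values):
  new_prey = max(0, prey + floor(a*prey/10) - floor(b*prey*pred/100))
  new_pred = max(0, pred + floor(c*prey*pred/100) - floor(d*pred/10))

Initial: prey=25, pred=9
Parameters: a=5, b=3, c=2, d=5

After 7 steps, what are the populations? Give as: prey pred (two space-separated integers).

Step 1: prey: 25+12-6=31; pred: 9+4-4=9
Step 2: prey: 31+15-8=38; pred: 9+5-4=10
Step 3: prey: 38+19-11=46; pred: 10+7-5=12
Step 4: prey: 46+23-16=53; pred: 12+11-6=17
Step 5: prey: 53+26-27=52; pred: 17+18-8=27
Step 6: prey: 52+26-42=36; pred: 27+28-13=42
Step 7: prey: 36+18-45=9; pred: 42+30-21=51

Answer: 9 51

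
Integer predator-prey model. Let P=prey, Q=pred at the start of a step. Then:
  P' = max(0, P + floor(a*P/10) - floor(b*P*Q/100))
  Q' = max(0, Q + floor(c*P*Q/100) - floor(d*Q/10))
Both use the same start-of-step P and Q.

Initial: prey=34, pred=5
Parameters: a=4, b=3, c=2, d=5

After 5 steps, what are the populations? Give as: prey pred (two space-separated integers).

Answer: 49 34

Derivation:
Step 1: prey: 34+13-5=42; pred: 5+3-2=6
Step 2: prey: 42+16-7=51; pred: 6+5-3=8
Step 3: prey: 51+20-12=59; pred: 8+8-4=12
Step 4: prey: 59+23-21=61; pred: 12+14-6=20
Step 5: prey: 61+24-36=49; pred: 20+24-10=34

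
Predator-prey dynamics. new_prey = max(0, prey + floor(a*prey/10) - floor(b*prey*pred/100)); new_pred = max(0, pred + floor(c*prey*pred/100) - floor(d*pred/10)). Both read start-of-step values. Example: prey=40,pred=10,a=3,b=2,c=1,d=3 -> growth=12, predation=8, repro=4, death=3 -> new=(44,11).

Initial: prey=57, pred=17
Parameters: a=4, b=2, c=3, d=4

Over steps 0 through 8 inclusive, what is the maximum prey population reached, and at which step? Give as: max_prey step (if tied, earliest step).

Step 1: prey: 57+22-19=60; pred: 17+29-6=40
Step 2: prey: 60+24-48=36; pred: 40+72-16=96
Step 3: prey: 36+14-69=0; pred: 96+103-38=161
Step 4: prey: 0+0-0=0; pred: 161+0-64=97
Step 5: prey: 0+0-0=0; pred: 97+0-38=59
Step 6: prey: 0+0-0=0; pred: 59+0-23=36
Step 7: prey: 0+0-0=0; pred: 36+0-14=22
Step 8: prey: 0+0-0=0; pred: 22+0-8=14
Max prey = 60 at step 1

Answer: 60 1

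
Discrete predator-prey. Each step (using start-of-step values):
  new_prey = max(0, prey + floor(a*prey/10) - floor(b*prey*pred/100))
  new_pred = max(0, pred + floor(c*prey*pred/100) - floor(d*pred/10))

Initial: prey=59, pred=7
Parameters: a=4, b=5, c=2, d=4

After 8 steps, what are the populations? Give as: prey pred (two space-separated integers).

Answer: 0 5

Derivation:
Step 1: prey: 59+23-20=62; pred: 7+8-2=13
Step 2: prey: 62+24-40=46; pred: 13+16-5=24
Step 3: prey: 46+18-55=9; pred: 24+22-9=37
Step 4: prey: 9+3-16=0; pred: 37+6-14=29
Step 5: prey: 0+0-0=0; pred: 29+0-11=18
Step 6: prey: 0+0-0=0; pred: 18+0-7=11
Step 7: prey: 0+0-0=0; pred: 11+0-4=7
Step 8: prey: 0+0-0=0; pred: 7+0-2=5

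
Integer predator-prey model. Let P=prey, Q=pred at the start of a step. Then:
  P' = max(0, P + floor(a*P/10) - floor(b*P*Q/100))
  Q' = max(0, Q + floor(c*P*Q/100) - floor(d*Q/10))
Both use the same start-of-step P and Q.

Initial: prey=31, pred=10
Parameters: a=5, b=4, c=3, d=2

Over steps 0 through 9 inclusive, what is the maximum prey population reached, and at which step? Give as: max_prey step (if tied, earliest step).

Answer: 34 1

Derivation:
Step 1: prey: 31+15-12=34; pred: 10+9-2=17
Step 2: prey: 34+17-23=28; pred: 17+17-3=31
Step 3: prey: 28+14-34=8; pred: 31+26-6=51
Step 4: prey: 8+4-16=0; pred: 51+12-10=53
Step 5: prey: 0+0-0=0; pred: 53+0-10=43
Step 6: prey: 0+0-0=0; pred: 43+0-8=35
Step 7: prey: 0+0-0=0; pred: 35+0-7=28
Step 8: prey: 0+0-0=0; pred: 28+0-5=23
Step 9: prey: 0+0-0=0; pred: 23+0-4=19
Max prey = 34 at step 1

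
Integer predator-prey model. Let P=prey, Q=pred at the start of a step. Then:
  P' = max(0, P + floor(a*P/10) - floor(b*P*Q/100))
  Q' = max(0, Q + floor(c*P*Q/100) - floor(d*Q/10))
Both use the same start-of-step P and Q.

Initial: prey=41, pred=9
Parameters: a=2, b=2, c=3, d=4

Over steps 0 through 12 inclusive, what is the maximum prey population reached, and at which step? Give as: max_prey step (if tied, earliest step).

Answer: 42 1

Derivation:
Step 1: prey: 41+8-7=42; pred: 9+11-3=17
Step 2: prey: 42+8-14=36; pred: 17+21-6=32
Step 3: prey: 36+7-23=20; pred: 32+34-12=54
Step 4: prey: 20+4-21=3; pred: 54+32-21=65
Step 5: prey: 3+0-3=0; pred: 65+5-26=44
Step 6: prey: 0+0-0=0; pred: 44+0-17=27
Step 7: prey: 0+0-0=0; pred: 27+0-10=17
Step 8: prey: 0+0-0=0; pred: 17+0-6=11
Step 9: prey: 0+0-0=0; pred: 11+0-4=7
Step 10: prey: 0+0-0=0; pred: 7+0-2=5
Step 11: prey: 0+0-0=0; pred: 5+0-2=3
Step 12: prey: 0+0-0=0; pred: 3+0-1=2
Max prey = 42 at step 1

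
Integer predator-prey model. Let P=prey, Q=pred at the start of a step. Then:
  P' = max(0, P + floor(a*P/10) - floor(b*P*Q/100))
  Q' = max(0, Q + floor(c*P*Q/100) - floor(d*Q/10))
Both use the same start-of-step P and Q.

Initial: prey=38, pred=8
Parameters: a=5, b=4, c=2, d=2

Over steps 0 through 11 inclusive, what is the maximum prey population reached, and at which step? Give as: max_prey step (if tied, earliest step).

Step 1: prey: 38+19-12=45; pred: 8+6-1=13
Step 2: prey: 45+22-23=44; pred: 13+11-2=22
Step 3: prey: 44+22-38=28; pred: 22+19-4=37
Step 4: prey: 28+14-41=1; pred: 37+20-7=50
Step 5: prey: 1+0-2=0; pred: 50+1-10=41
Step 6: prey: 0+0-0=0; pred: 41+0-8=33
Step 7: prey: 0+0-0=0; pred: 33+0-6=27
Step 8: prey: 0+0-0=0; pred: 27+0-5=22
Step 9: prey: 0+0-0=0; pred: 22+0-4=18
Step 10: prey: 0+0-0=0; pred: 18+0-3=15
Step 11: prey: 0+0-0=0; pred: 15+0-3=12
Max prey = 45 at step 1

Answer: 45 1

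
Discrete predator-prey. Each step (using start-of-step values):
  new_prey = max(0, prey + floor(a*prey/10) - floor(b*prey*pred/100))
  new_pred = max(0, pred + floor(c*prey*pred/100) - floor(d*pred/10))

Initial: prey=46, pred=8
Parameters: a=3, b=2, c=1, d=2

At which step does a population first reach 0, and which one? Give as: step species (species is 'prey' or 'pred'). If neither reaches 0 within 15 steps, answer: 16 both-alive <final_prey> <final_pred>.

Answer: 16 both-alive 1 11

Derivation:
Step 1: prey: 46+13-7=52; pred: 8+3-1=10
Step 2: prey: 52+15-10=57; pred: 10+5-2=13
Step 3: prey: 57+17-14=60; pred: 13+7-2=18
Step 4: prey: 60+18-21=57; pred: 18+10-3=25
Step 5: prey: 57+17-28=46; pred: 25+14-5=34
Step 6: prey: 46+13-31=28; pred: 34+15-6=43
Step 7: prey: 28+8-24=12; pred: 43+12-8=47
Step 8: prey: 12+3-11=4; pred: 47+5-9=43
Step 9: prey: 4+1-3=2; pred: 43+1-8=36
Step 10: prey: 2+0-1=1; pred: 36+0-7=29
Step 11: prey: 1+0-0=1; pred: 29+0-5=24
Step 12: prey: 1+0-0=1; pred: 24+0-4=20
Step 13: prey: 1+0-0=1; pred: 20+0-4=16
Step 14: prey: 1+0-0=1; pred: 16+0-3=13
Step 15: prey: 1+0-0=1; pred: 13+0-2=11
No extinction within 15 steps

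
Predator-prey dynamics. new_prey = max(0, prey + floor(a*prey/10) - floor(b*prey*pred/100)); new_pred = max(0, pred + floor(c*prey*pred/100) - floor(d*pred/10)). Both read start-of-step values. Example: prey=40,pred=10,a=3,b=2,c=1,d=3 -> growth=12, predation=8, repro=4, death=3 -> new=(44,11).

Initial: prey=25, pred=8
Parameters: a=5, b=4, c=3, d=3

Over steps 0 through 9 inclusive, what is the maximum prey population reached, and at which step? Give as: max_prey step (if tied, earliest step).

Step 1: prey: 25+12-8=29; pred: 8+6-2=12
Step 2: prey: 29+14-13=30; pred: 12+10-3=19
Step 3: prey: 30+15-22=23; pred: 19+17-5=31
Step 4: prey: 23+11-28=6; pred: 31+21-9=43
Step 5: prey: 6+3-10=0; pred: 43+7-12=38
Step 6: prey: 0+0-0=0; pred: 38+0-11=27
Step 7: prey: 0+0-0=0; pred: 27+0-8=19
Step 8: prey: 0+0-0=0; pred: 19+0-5=14
Step 9: prey: 0+0-0=0; pred: 14+0-4=10
Max prey = 30 at step 2

Answer: 30 2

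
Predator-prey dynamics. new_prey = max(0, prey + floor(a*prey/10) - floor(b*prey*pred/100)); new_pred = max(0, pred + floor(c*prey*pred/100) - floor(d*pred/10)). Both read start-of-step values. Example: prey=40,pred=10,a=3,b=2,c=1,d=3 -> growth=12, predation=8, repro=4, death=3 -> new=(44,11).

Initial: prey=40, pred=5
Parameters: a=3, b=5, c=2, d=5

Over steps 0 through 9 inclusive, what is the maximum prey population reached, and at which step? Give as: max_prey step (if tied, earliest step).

Answer: 42 1

Derivation:
Step 1: prey: 40+12-10=42; pred: 5+4-2=7
Step 2: prey: 42+12-14=40; pred: 7+5-3=9
Step 3: prey: 40+12-18=34; pred: 9+7-4=12
Step 4: prey: 34+10-20=24; pred: 12+8-6=14
Step 5: prey: 24+7-16=15; pred: 14+6-7=13
Step 6: prey: 15+4-9=10; pred: 13+3-6=10
Step 7: prey: 10+3-5=8; pred: 10+2-5=7
Step 8: prey: 8+2-2=8; pred: 7+1-3=5
Step 9: prey: 8+2-2=8; pred: 5+0-2=3
Max prey = 42 at step 1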